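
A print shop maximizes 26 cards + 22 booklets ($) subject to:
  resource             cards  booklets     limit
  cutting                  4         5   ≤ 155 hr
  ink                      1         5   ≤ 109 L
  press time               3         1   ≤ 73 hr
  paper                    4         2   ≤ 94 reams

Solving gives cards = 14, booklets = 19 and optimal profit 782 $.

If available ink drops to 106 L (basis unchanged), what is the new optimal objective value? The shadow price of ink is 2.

776

Δb = -3, so new z* = 782 + (2)·(-3) = 782 − 6 = 776.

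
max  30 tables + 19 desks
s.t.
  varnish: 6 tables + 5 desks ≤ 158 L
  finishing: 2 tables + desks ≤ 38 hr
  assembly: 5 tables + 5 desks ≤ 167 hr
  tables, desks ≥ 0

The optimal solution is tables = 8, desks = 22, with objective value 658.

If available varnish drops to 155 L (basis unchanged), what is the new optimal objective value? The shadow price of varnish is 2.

652

Δb = -3, so new z* = 658 + (2)·(-3) = 658 − 6 = 652.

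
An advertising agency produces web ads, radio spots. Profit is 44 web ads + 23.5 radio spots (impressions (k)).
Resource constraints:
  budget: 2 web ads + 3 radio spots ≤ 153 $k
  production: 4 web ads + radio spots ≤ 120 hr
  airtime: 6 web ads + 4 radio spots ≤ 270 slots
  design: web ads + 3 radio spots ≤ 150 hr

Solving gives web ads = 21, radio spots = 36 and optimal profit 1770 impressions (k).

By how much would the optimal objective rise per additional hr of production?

Binding: production and airtime. Non-binding: budget (3 unused), design (21 unused).
By complementary slackness, y = 0 for the non-binding constraints.
Dual feasibility on the basic columns requires 4·y_production + 6·y_airtime = 44, 1·y_production + 4·y_airtime = 23.5.
This yields shadow prices y_production = 3.5, y_airtime = 5.
Shadow price of production = 3.5.

3.5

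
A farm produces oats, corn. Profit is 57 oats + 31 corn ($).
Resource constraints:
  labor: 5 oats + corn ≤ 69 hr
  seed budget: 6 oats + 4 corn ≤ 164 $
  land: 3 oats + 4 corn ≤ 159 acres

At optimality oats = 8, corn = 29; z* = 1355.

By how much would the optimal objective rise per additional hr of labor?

3

Check each constraint at x*: labor 69/69 (tight); seed budget 164/164 (tight); land 140/159 (slack 19).
Since land is not tight, its dual is 0.
Dual feasibility on the basic columns requires 5·y_labor + 6·y_seed budget = 57, 1·y_labor + 4·y_seed budget = 31.
Solving: y_labor = 3, y_seed budget = 7.
Shadow price of labor = 3.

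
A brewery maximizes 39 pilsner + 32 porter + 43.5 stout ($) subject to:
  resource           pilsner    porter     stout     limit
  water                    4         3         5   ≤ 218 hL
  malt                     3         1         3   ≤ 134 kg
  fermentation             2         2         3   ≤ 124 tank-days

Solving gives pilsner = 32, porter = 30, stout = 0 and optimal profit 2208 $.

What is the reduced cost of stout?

Check each constraint at x*: water 218/218 (tight); malt 126/134 (slack 8); fermentation 124/124 (tight).
Since malt is not tight, its dual is 0.
Dual feasibility on the basic columns requires 4·y_water + 2·y_fermentation = 39, 3·y_water + 2·y_fermentation = 32.
This yields shadow prices y_water = 7, y_fermentation = 5.5.
Reduced cost of stout: c₃ − yᵀa₃ = 43.5 − (7·5 + 5.5·3) = 43.5 − 51.5 = -8.

-8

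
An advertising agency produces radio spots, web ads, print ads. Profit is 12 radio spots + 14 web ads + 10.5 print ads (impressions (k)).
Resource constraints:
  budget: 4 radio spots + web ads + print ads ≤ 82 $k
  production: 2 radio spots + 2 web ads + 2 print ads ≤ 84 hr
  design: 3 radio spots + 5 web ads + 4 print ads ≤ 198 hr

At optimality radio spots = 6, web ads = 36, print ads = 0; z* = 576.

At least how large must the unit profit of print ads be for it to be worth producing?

13

Binding: production and design. Non-binding: budget (22 unused).
By complementary slackness, y = 0 for the non-binding constraint.
From A_Bᵀ y = c: 2·y_production + 3·y_design = 12; 2·y_production + 5·y_design = 14.
This yields shadow prices y_production = 4.5, y_design = 1.
print ads enters the basis when its profit ≥ yᵀa₃ = 4.5·2 + 1·4 = 13.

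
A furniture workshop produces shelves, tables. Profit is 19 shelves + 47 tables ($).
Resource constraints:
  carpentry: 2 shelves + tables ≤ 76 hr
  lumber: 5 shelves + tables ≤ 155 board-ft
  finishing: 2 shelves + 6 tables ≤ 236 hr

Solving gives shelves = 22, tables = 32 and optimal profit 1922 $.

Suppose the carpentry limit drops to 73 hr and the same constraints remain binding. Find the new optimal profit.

1916

At the optimum: carpentry uses 76 of 76 (binding); lumber uses 142 of 155 (slack = 13); finishing uses 236 of 236 (binding).
By complementary slackness, y = 0 for the non-binding constraint.
Dual feasibility on the basic columns requires 2·y_carpentry + 2·y_finishing = 19, 1·y_carpentry + 6·y_finishing = 47.
This yields shadow prices y_carpentry = 2, y_finishing = 7.5.
Δz = y_carpentry·Δb = 2 × (-3) = -6, so new z* = 1922 − 6 = 1916.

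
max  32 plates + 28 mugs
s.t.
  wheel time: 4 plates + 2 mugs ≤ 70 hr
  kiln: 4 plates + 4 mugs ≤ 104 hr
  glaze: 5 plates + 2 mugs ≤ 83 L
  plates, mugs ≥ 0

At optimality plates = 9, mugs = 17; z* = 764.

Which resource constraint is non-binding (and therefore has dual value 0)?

wheel time: 70/70 (binding)
kiln: 104/104 (binding)
glaze: 79/83 (slack 4)
By complementary slackness, a constraint with positive slack has shadow price 0 → glaze.

glaze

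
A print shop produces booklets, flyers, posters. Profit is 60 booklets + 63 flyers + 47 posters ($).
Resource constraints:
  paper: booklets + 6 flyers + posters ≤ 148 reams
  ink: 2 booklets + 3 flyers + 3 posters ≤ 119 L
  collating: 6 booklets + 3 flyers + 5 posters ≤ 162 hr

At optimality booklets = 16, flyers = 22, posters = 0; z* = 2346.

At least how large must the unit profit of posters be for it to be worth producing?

At the optimum: paper uses 148 of 148 (binding); ink uses 98 of 119 (slack = 21); collating uses 162 of 162 (binding).
Since ink is not tight, its dual is 0.
From A_Bᵀ y = c: 1·y_paper + 6·y_collating = 60; 6·y_paper + 3·y_collating = 63.
Solving: y_paper = 6, y_collating = 9.
posters enters the basis when its profit ≥ yᵀa₃ = 6·1 + 9·5 = 51.

51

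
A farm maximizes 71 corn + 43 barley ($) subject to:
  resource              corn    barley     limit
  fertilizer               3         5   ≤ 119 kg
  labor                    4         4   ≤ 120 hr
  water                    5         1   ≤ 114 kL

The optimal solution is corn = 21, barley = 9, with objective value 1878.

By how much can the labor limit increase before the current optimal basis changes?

8

Binding constraints: labor, water. The basis is B = [[4,4],[5,1]] with det -16.
Per unit increase in labor, x* moves by d = (-0.0625, 0.3125).
The basis stays optimal until fertilizer becomes binding; allowable increase = 8 hr.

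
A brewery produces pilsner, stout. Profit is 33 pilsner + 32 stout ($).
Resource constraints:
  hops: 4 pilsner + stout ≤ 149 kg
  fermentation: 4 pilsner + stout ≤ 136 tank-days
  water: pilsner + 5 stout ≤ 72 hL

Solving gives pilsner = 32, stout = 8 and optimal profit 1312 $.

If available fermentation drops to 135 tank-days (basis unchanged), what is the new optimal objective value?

1305

At the optimum: hops uses 136 of 149 (slack = 13); fermentation uses 136 of 136 (binding); water uses 72 of 72 (binding).
Since hops is not tight, its dual is 0.
The binding rows give the dual system: 4·y_fermentation + 1·y_water = 33 and 1·y_fermentation + 5·y_water = 32.
→ y_fermentation = 7 and y_water = 5.
Δz = y_fermentation·Δb = 7 × (-1) = -7, so new z* = 1312 − 7 = 1305.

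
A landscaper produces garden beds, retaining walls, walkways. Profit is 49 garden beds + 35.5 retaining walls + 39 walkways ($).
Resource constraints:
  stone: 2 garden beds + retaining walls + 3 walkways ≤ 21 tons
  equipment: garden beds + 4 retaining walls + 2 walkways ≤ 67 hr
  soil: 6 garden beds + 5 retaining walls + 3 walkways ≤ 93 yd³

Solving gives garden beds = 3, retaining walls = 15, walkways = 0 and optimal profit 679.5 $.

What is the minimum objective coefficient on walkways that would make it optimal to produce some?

40.5

Binding: stone and soil. Non-binding: equipment (4 unused).
Slack constraints have shadow price 0 (complementary slackness).
From A_Bᵀ y = c: 2·y_stone + 6·y_soil = 49; 1·y_stone + 5·y_soil = 35.5.
This yields shadow prices y_stone = 8, y_soil = 5.5.
walkways enters the basis when its profit ≥ yᵀa₃ = 8·3 + 5.5·3 = 40.5.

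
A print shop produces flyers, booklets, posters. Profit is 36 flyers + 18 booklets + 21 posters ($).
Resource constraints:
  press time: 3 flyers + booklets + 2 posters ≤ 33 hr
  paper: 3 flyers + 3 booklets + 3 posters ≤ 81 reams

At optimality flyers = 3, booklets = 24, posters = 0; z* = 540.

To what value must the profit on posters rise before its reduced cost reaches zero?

27

At the optimum: press time uses 33 of 33 (binding); paper uses 81 of 81 (binding).
The binding rows give the dual system: 3·y_press time + 3·y_paper = 36 and 1·y_press time + 3·y_paper = 18.
→ y_press time = 9 and y_paper = 3.
posters enters the basis when its profit ≥ yᵀa₃ = 9·2 + 3·3 = 27.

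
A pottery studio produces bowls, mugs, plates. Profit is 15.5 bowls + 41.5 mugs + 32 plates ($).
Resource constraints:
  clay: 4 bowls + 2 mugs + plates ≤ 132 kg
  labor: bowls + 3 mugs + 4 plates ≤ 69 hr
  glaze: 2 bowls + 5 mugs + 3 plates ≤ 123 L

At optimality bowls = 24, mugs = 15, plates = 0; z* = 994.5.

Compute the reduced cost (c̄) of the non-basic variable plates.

-5

At the optimum: clay uses 126 of 132 (slack = 6); labor uses 69 of 69 (binding); glaze uses 123 of 123 (binding).
Since clay is not tight, its dual is 0.
Dual feasibility on the basic columns requires 1·y_labor + 2·y_glaze = 15.5, 3·y_labor + 5·y_glaze = 41.5.
Solving: y_labor = 5.5, y_glaze = 5.
Reduced cost of plates: c₃ − yᵀa₃ = 32 − (5.5·4 + 5·3) = 32 − 37 = -5.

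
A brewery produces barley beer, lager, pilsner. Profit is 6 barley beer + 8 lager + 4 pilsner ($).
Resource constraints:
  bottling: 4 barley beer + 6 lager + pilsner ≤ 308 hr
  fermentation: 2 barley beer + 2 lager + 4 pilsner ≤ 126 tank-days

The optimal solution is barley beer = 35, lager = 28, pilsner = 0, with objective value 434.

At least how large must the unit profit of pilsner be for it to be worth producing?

Check each constraint at x*: bottling 308/308 (tight); fermentation 126/126 (tight).
The binding rows give the dual system: 4·y_bottling + 2·y_fermentation = 6 and 6·y_bottling + 2·y_fermentation = 8.
→ y_bottling = 1 and y_fermentation = 1.
pilsner enters the basis when its profit ≥ yᵀa₃ = 1·1 + 1·4 = 5.

5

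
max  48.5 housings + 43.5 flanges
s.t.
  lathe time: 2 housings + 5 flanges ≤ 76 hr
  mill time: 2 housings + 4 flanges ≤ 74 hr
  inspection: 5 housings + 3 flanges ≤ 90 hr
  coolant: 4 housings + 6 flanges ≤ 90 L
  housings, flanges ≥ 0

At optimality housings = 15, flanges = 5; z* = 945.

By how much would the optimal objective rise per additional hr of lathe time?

0

At the optimum: lathe time uses 55 of 76 (slack = 21); mill time uses 50 of 74 (slack = 24); inspection uses 90 of 90 (binding); coolant uses 90 of 90 (binding).
Slack constraints have shadow price 0 (complementary slackness).
Dual feasibility on the basic columns requires 5·y_inspection + 4·y_coolant = 48.5, 3·y_inspection + 6·y_coolant = 43.5.
This yields shadow prices y_inspection = 6.5, y_coolant = 4.
Shadow price of lathe time = 0.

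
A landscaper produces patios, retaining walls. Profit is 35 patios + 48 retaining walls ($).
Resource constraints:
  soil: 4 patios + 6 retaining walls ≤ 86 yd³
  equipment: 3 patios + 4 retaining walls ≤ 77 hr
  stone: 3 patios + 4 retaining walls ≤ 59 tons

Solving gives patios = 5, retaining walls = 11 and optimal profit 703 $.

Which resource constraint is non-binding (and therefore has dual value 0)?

soil: 86/86 (binding)
equipment: 59/77 (slack 18)
stone: 59/59 (binding)
By complementary slackness, a constraint with positive slack has shadow price 0 → equipment.

equipment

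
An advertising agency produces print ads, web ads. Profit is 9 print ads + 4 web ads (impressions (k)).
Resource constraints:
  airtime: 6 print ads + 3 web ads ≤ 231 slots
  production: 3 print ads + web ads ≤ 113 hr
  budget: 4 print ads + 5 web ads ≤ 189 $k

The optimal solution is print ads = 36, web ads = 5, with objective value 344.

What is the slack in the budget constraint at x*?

20

budget used = 4·36 + 5·5 = 169; slack = 189 − 169 = 20.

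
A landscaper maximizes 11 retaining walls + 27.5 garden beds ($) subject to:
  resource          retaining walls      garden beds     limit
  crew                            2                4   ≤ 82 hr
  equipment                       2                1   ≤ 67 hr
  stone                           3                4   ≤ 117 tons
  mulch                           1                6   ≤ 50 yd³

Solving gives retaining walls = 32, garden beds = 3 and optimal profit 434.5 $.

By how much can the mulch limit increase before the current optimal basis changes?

11

Binding constraints: equipment, mulch. The basis is B = [[2,1],[1,6]] with det 11.
Per unit increase in mulch, x* moves by d = (-0.0909, 0.1818).
The basis stays optimal until crew becomes binding; allowable increase = 11 yd³.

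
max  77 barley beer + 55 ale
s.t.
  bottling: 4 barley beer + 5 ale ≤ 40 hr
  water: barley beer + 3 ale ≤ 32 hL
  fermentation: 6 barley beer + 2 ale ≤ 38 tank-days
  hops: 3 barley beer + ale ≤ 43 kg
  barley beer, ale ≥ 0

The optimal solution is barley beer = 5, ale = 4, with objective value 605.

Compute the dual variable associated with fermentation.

7.5

At the optimum: bottling uses 40 of 40 (binding); water uses 17 of 32 (slack = 15); fermentation uses 38 of 38 (binding); hops uses 19 of 43 (slack = 24).
Slack constraints have shadow price 0 (complementary slackness).
Dual feasibility on the basic columns requires 4·y_bottling + 6·y_fermentation = 77, 5·y_bottling + 2·y_fermentation = 55.
Solving: y_bottling = 8, y_fermentation = 7.5.
Shadow price of fermentation = 7.5.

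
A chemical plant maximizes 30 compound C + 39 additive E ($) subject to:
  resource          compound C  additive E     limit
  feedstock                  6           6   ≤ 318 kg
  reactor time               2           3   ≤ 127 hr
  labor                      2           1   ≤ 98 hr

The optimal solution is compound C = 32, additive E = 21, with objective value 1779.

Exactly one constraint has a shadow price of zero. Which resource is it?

labor

feedstock: 318/318 (binding)
reactor time: 127/127 (binding)
labor: 85/98 (slack 13)
By complementary slackness, a constraint with positive slack has shadow price 0 → labor.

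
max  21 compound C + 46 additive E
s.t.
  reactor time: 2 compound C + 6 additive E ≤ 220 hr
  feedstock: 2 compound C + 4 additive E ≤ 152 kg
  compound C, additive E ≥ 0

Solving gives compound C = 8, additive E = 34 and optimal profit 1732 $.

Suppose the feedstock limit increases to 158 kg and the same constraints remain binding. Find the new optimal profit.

1783

Both reactor time and feedstock are binding at x*.
From A_Bᵀ y = c: 2·y_reactor time + 2·y_feedstock = 21; 6·y_reactor time + 4·y_feedstock = 46.
→ y_reactor time = 2 and y_feedstock = 8.5.
Δz = y_feedstock·Δb = 8.5 × (6) = 51, so new z* = 1732 + 51 = 1783.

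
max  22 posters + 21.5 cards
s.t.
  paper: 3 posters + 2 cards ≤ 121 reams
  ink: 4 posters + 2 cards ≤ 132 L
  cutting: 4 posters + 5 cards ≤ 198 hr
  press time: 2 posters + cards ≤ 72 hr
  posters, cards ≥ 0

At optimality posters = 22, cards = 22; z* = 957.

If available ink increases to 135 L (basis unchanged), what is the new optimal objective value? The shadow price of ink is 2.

Δb = 3, so new z* = 957 + (2)·(3) = 957 + 6 = 963.

963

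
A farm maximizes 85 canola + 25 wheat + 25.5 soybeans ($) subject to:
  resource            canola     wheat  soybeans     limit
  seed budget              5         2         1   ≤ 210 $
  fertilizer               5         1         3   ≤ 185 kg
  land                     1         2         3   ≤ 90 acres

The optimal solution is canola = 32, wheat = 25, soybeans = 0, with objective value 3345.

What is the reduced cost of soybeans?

-9.5

Binding: seed budget and fertilizer. Non-binding: land (8 unused).
Since land is not tight, its dual is 0.
From A_Bᵀ y = c: 5·y_seed budget + 5·y_fertilizer = 85; 2·y_seed budget + 1·y_fertilizer = 25.
→ y_seed budget = 8 and y_fertilizer = 9.
Reduced cost of soybeans: c₃ − yᵀa₃ = 25.5 − (8·1 + 9·3) = 25.5 − 35 = -9.5.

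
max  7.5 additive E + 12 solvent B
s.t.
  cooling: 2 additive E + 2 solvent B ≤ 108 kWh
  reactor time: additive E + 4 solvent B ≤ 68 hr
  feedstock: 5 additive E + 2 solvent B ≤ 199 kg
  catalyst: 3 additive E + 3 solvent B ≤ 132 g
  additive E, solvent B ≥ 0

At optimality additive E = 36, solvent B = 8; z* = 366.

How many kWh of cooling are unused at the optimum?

cooling used = 2·36 + 2·8 = 88; slack = 108 − 88 = 20.

20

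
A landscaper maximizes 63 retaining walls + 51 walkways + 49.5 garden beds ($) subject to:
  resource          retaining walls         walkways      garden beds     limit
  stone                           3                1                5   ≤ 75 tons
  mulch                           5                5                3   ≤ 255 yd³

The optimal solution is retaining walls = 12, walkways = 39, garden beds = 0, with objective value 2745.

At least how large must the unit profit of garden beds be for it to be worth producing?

At the optimum: stone uses 75 of 75 (binding); mulch uses 255 of 255 (binding).
Dual feasibility on the basic columns requires 3·y_stone + 5·y_mulch = 63, 1·y_stone + 5·y_mulch = 51.
→ y_stone = 6 and y_mulch = 9.
garden beds enters the basis when its profit ≥ yᵀa₃ = 6·5 + 9·3 = 57.

57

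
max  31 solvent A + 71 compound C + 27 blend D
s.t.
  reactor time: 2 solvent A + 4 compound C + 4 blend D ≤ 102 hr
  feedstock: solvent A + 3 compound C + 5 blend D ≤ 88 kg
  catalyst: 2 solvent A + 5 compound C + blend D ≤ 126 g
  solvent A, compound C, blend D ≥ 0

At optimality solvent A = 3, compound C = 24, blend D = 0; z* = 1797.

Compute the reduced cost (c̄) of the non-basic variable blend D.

At the optimum: reactor time uses 102 of 102 (binding); feedstock uses 75 of 88 (slack = 13); catalyst uses 126 of 126 (binding).
Slack constraints have shadow price 0 (complementary slackness).
The binding rows give the dual system: 2·y_reactor time + 2·y_catalyst = 31 and 4·y_reactor time + 5·y_catalyst = 71.
Solving: y_reactor time = 6.5, y_catalyst = 9.
Reduced cost of blend D: c₃ − yᵀa₃ = 27 − (6.5·4 + 9·1) = 27 − 35 = -8.

-8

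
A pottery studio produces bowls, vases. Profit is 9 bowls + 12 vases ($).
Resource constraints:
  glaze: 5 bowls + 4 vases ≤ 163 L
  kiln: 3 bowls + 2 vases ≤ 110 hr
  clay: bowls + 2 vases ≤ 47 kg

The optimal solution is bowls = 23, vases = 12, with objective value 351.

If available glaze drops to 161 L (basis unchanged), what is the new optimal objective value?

Check each constraint at x*: glaze 163/163 (tight); kiln 93/110 (slack 17); clay 47/47 (tight).
Slack constraints have shadow price 0 (complementary slackness).
The binding rows give the dual system: 5·y_glaze + 1·y_clay = 9 and 4·y_glaze + 2·y_clay = 12.
This yields shadow prices y_glaze = 1, y_clay = 4.
Δz = y_glaze·Δb = 1 × (-2) = -2, so new z* = 351 − 2 = 349.

349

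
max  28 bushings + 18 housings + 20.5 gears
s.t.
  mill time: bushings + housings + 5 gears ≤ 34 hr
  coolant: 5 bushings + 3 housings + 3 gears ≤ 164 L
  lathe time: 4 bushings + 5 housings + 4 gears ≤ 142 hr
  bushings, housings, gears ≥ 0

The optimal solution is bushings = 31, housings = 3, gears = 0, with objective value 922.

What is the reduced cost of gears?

-9.5

Check each constraint at x*: mill time 34/34 (tight); coolant 164/164 (tight); lathe time 139/142 (slack 3).
Since lathe time is not tight, its dual is 0.
Dual feasibility on the basic columns requires 1·y_mill time + 5·y_coolant = 28, 1·y_mill time + 3·y_coolant = 18.
Solving: y_mill time = 3, y_coolant = 5.
Reduced cost of gears: c₃ − yᵀa₃ = 20.5 − (3·5 + 5·3) = 20.5 − 30 = -9.5.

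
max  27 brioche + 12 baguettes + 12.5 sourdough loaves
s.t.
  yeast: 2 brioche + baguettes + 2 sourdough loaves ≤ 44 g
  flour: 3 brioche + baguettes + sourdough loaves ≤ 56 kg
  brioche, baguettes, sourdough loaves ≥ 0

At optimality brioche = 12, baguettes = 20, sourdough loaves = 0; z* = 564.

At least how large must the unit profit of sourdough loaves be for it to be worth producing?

Check each constraint at x*: yeast 44/44 (tight); flour 56/56 (tight).
Dual feasibility on the basic columns requires 2·y_yeast + 3·y_flour = 27, 1·y_yeast + 1·y_flour = 12.
This yields shadow prices y_yeast = 9, y_flour = 3.
sourdough loaves enters the basis when its profit ≥ yᵀa₃ = 9·2 + 3·1 = 21.

21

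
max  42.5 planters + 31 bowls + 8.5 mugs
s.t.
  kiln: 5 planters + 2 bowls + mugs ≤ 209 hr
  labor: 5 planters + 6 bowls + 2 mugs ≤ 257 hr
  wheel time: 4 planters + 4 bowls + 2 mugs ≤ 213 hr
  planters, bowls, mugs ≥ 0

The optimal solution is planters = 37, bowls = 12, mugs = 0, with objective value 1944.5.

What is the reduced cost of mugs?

Check each constraint at x*: kiln 209/209 (tight); labor 257/257 (tight); wheel time 196/213 (slack 17).
Slack constraints have shadow price 0 (complementary slackness).
The binding rows give the dual system: 5·y_kiln + 5·y_labor = 42.5 and 2·y_kiln + 6·y_labor = 31.
Solving: y_kiln = 5, y_labor = 3.5.
Reduced cost of mugs: c₃ − yᵀa₃ = 8.5 − (5·1 + 3.5·2) = 8.5 − 12 = -3.5.

-3.5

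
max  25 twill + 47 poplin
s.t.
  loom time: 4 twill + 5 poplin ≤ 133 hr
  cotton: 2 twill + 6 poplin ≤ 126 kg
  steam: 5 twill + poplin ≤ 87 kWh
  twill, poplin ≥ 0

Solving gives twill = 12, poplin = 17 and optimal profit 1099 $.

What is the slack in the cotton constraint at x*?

cotton used = 2·12 + 6·17 = 126; slack = 126 − 126 = 0.

0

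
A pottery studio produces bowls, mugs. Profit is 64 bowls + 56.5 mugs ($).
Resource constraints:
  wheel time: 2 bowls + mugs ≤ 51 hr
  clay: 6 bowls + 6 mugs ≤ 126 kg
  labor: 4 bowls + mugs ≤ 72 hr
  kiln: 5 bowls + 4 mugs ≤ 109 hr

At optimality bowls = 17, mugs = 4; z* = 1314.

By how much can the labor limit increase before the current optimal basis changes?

12

Binding constraints: clay, labor. The basis is B = [[6,6],[4,1]] with det -18.
Per unit increase in labor, x* moves by d = (0.3333, -0.3333).
The basis stays optimal until mugs reaches 0; allowable increase = 12 hr.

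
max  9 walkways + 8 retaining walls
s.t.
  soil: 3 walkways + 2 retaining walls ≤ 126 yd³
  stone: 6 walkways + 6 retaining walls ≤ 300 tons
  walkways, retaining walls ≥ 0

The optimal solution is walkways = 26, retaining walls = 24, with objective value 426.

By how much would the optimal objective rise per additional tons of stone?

1

Both soil and stone are binding at x*.
Dual feasibility on the basic columns requires 3·y_soil + 6·y_stone = 9, 2·y_soil + 6·y_stone = 8.
→ y_soil = 1 and y_stone = 1.
Shadow price of stone = 1.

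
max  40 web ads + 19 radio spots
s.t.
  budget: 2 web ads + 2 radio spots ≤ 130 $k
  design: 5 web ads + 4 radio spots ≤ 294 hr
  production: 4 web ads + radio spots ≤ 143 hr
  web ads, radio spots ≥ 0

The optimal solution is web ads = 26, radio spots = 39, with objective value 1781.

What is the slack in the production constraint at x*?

production used = 4·26 + 1·39 = 143; slack = 143 − 143 = 0.

0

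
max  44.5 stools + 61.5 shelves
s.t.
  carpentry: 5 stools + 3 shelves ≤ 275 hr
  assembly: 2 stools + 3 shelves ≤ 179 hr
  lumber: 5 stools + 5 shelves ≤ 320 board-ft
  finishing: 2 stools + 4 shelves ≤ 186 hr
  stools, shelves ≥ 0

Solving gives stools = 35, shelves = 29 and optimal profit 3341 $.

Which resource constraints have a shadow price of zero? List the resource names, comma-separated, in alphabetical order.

carpentry: 262/275 (slack 13)
assembly: 157/179 (slack 22)
lumber: 320/320 (binding)
finishing: 186/186 (binding)
By complementary slackness, a constraint with positive slack has shadow price 0 → assembly, carpentry.

assembly, carpentry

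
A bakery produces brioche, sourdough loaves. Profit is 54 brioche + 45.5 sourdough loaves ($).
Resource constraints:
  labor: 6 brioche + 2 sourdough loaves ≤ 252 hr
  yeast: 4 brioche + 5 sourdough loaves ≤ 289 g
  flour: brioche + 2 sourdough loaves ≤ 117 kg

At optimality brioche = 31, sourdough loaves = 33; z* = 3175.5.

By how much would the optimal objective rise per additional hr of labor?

Check each constraint at x*: labor 252/252 (tight); yeast 289/289 (tight); flour 97/117 (slack 20).
Slack constraints have shadow price 0 (complementary slackness).
Dual feasibility on the basic columns requires 6·y_labor + 4·y_yeast = 54, 2·y_labor + 5·y_yeast = 45.5.
Solving: y_labor = 4, y_yeast = 7.5.
Shadow price of labor = 4.

4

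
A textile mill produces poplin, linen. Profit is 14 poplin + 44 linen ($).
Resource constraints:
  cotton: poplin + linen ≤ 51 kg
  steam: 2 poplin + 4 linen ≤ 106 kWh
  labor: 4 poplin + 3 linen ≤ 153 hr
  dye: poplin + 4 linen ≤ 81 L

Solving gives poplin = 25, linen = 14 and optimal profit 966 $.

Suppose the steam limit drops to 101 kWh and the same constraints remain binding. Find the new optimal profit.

Binding: steam and dye. Non-binding: cotton (12 unused), labor (11 unused).
Slack constraints have shadow price 0 (complementary slackness).
The binding rows give the dual system: 2·y_steam + 1·y_dye = 14 and 4·y_steam + 4·y_dye = 44.
Solving: y_steam = 3, y_dye = 8.
Δz = y_steam·Δb = 3 × (-5) = -15, so new z* = 966 − 15 = 951.

951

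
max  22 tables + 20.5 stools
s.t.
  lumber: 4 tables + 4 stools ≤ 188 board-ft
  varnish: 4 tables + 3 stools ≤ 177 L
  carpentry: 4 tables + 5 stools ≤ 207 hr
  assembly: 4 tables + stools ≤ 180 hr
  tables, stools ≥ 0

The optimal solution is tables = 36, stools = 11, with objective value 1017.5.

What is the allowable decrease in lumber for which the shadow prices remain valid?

Binding constraints: lumber, varnish. The basis is B = [[4,4],[4,3]] with det -4.
Per unit decrease in lumber, x* moves by d = (0.75, -1).
The basis stays optimal until stools reaches 0; allowable decrease = 11 board-ft.

11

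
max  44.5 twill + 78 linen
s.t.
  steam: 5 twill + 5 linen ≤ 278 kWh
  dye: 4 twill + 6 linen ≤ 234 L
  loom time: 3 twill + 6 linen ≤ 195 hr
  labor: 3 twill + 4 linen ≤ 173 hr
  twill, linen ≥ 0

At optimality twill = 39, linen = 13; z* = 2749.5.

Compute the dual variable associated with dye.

5.5

Binding: dye and loom time. Non-binding: steam (18 unused), labor (4 unused).
By complementary slackness, y = 0 for the non-binding constraints.
Dual feasibility on the basic columns requires 4·y_dye + 3·y_loom time = 44.5, 6·y_dye + 6·y_loom time = 78.
→ y_dye = 5.5 and y_loom time = 7.5.
Shadow price of dye = 5.5.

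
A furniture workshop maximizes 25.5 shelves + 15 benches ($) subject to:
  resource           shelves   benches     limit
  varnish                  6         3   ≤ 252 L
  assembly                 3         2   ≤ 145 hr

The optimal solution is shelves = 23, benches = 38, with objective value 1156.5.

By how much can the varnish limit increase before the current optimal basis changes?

38

Binding constraints: varnish, assembly. The basis is B = [[6,3],[3,2]] with det 3.
Per unit increase in varnish, x* moves by d = (0.6667, -1).
The basis stays optimal until benches reaches 0; allowable increase = 38 L.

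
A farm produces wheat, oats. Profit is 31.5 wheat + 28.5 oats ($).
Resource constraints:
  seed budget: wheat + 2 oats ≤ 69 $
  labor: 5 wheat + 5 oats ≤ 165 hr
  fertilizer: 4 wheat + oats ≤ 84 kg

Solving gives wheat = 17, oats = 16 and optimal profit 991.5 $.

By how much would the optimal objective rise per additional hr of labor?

5.5

Check each constraint at x*: seed budget 49/69 (slack 20); labor 165/165 (tight); fertilizer 84/84 (tight).
Slack constraints have shadow price 0 (complementary slackness).
The binding rows give the dual system: 5·y_labor + 4·y_fertilizer = 31.5 and 5·y_labor + 1·y_fertilizer = 28.5.
Solving: y_labor = 5.5, y_fertilizer = 1.
Shadow price of labor = 5.5.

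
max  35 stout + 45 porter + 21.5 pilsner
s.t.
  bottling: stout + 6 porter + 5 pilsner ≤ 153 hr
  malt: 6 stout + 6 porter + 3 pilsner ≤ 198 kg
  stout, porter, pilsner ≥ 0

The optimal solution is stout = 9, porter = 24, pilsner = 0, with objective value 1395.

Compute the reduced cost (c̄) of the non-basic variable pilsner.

At the optimum: bottling uses 153 of 153 (binding); malt uses 198 of 198 (binding).
From A_Bᵀ y = c: 1·y_bottling + 6·y_malt = 35; 6·y_bottling + 6·y_malt = 45.
This yields shadow prices y_bottling = 2, y_malt = 5.5.
Reduced cost of pilsner: c₃ − yᵀa₃ = 21.5 − (2·5 + 5.5·3) = 21.5 − 26.5 = -5.

-5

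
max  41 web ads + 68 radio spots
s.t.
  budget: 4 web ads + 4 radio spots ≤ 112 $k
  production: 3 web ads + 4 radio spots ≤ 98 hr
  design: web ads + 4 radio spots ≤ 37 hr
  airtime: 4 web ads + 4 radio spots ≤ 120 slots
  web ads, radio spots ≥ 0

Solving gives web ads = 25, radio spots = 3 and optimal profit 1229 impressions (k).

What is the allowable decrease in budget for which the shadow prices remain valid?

Binding constraints: budget, design. The basis is B = [[4,4],[1,4]] with det 12.
Per unit decrease in budget, x* moves by d = (-0.3333, 0.0833).
The basis stays optimal until web ads reaches 0; allowable decrease = 75 $k.

75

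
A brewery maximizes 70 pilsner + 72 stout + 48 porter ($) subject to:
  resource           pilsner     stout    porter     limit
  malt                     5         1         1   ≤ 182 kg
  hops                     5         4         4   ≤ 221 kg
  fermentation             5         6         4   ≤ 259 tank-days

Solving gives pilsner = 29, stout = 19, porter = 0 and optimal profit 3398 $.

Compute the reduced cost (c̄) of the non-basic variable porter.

-8

Check each constraint at x*: malt 164/182 (slack 18); hops 221/221 (tight); fermentation 259/259 (tight).
Slack constraints have shadow price 0 (complementary slackness).
The binding rows give the dual system: 5·y_hops + 5·y_fermentation = 70 and 4·y_hops + 6·y_fermentation = 72.
This yields shadow prices y_hops = 6, y_fermentation = 8.
Reduced cost of porter: c₃ − yᵀa₃ = 48 − (6·4 + 8·4) = 48 − 56 = -8.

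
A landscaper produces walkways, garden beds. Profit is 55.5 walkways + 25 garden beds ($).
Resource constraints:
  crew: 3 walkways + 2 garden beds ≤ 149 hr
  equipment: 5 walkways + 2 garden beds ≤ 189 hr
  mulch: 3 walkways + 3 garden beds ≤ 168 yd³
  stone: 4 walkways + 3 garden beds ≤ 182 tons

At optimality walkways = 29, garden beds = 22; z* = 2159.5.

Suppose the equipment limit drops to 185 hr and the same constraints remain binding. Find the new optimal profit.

At the optimum: crew uses 131 of 149 (slack = 18); equipment uses 189 of 189 (binding); mulch uses 153 of 168 (slack = 15); stone uses 182 of 182 (binding).
By complementary slackness, y = 0 for the non-binding constraints.
The binding rows give the dual system: 5·y_equipment + 4·y_stone = 55.5 and 2·y_equipment + 3·y_stone = 25.
This yields shadow prices y_equipment = 9.5, y_stone = 2.
Δz = y_equipment·Δb = 9.5 × (-4) = -38, so new z* = 2159.5 − 38 = 2121.5.

2121.5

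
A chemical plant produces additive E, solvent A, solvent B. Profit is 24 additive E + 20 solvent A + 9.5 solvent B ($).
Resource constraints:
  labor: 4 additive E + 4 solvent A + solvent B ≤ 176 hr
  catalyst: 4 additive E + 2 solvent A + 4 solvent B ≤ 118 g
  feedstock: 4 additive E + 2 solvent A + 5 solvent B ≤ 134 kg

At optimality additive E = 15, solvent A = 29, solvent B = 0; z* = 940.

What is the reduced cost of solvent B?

At the optimum: labor uses 176 of 176 (binding); catalyst uses 118 of 118 (binding); feedstock uses 118 of 134 (slack = 16).
Slack constraints have shadow price 0 (complementary slackness).
From A_Bᵀ y = c: 4·y_labor + 4·y_catalyst = 24; 4·y_labor + 2·y_catalyst = 20.
This yields shadow prices y_labor = 4, y_catalyst = 2.
Reduced cost of solvent B: c₃ − yᵀa₃ = 9.5 − (4·1 + 2·4) = 9.5 − 12 = -2.5.

-2.5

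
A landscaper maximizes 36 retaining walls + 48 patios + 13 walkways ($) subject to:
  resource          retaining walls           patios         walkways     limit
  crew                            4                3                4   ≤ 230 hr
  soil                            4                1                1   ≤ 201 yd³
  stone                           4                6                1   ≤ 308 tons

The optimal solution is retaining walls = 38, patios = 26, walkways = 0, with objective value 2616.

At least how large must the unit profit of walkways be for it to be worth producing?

15

Binding: crew and stone. Non-binding: soil (23 unused).
Since soil is not tight, its dual is 0.
From A_Bᵀ y = c: 4·y_crew + 4·y_stone = 36; 3·y_crew + 6·y_stone = 48.
Solving: y_crew = 2, y_stone = 7.
walkways enters the basis when its profit ≥ yᵀa₃ = 2·4 + 7·1 = 15.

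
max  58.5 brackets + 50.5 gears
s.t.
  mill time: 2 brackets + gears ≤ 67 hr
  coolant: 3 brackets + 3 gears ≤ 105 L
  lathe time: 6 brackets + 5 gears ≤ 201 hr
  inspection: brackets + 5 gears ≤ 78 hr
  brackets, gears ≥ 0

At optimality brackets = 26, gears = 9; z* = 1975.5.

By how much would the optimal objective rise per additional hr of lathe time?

Check each constraint at x*: mill time 61/67 (slack 6); coolant 105/105 (tight); lathe time 201/201 (tight); inspection 71/78 (slack 7).
Since mill time, inspection are not tight, their duals are 0.
Dual feasibility on the basic columns requires 3·y_coolant + 6·y_lathe time = 58.5, 3·y_coolant + 5·y_lathe time = 50.5.
This yields shadow prices y_coolant = 3.5, y_lathe time = 8.
Shadow price of lathe time = 8.

8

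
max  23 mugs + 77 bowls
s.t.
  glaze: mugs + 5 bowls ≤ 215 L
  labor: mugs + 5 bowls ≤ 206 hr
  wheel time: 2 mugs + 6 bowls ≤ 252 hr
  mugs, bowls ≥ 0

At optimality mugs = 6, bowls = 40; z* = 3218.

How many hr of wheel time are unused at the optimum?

0

wheel time used = 2·6 + 6·40 = 252; slack = 252 − 252 = 0.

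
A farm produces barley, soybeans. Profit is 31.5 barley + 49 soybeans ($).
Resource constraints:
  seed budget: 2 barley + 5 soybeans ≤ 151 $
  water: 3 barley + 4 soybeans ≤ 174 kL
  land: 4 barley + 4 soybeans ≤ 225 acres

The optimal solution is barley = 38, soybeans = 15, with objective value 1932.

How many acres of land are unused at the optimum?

13

land used = 4·38 + 4·15 = 212; slack = 225 − 212 = 13.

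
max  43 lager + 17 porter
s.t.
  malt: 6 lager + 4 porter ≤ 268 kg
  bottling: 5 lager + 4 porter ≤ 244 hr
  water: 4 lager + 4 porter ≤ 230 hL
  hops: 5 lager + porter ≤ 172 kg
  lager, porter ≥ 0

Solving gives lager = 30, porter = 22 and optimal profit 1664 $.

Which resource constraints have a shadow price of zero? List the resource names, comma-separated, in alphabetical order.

malt: 268/268 (binding)
bottling: 238/244 (slack 6)
water: 208/230 (slack 22)
hops: 172/172 (binding)
By complementary slackness, a constraint with positive slack has shadow price 0 → bottling, water.

bottling, water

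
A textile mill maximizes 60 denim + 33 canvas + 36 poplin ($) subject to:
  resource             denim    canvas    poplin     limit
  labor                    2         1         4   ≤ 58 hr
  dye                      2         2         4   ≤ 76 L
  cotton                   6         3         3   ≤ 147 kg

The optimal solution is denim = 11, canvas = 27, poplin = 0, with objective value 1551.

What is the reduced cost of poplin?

Check each constraint at x*: labor 49/58 (slack 9); dye 76/76 (tight); cotton 147/147 (tight).
Slack constraints have shadow price 0 (complementary slackness).
The binding rows give the dual system: 2·y_dye + 6·y_cotton = 60 and 2·y_dye + 3·y_cotton = 33.
This yields shadow prices y_dye = 3, y_cotton = 9.
Reduced cost of poplin: c₃ − yᵀa₃ = 36 − (3·4 + 9·3) = 36 − 39 = -3.

-3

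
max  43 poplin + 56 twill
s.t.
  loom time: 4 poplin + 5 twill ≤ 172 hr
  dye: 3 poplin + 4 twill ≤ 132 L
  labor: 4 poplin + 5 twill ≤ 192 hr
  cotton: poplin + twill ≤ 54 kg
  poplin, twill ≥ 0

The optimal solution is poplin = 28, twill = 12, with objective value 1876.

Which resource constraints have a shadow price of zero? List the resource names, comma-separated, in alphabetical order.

cotton, labor

loom time: 172/172 (binding)
dye: 132/132 (binding)
labor: 172/192 (slack 20)
cotton: 40/54 (slack 14)
By complementary slackness, a constraint with positive slack has shadow price 0 → cotton, labor.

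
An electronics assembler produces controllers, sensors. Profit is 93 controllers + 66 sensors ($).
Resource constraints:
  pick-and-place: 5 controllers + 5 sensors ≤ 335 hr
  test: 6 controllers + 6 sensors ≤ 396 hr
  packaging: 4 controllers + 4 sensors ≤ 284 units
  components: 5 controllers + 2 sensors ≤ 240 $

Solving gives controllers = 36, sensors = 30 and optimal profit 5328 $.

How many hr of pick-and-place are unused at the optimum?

pick-and-place used = 5·36 + 5·30 = 330; slack = 335 − 330 = 5.

5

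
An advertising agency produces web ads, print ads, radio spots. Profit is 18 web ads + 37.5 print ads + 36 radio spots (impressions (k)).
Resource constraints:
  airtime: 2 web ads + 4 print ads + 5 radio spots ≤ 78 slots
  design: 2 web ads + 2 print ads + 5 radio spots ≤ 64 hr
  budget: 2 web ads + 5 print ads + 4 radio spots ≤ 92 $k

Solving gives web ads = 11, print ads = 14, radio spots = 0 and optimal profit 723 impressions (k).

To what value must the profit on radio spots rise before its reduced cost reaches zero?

43.5

Check each constraint at x*: airtime 78/78 (tight); design 50/64 (slack 14); budget 92/92 (tight).
Since design is not tight, its dual is 0.
From A_Bᵀ y = c: 2·y_airtime + 2·y_budget = 18; 4·y_airtime + 5·y_budget = 37.5.
→ y_airtime = 7.5 and y_budget = 1.5.
radio spots enters the basis when its profit ≥ yᵀa₃ = 7.5·5 + 1.5·4 = 43.5.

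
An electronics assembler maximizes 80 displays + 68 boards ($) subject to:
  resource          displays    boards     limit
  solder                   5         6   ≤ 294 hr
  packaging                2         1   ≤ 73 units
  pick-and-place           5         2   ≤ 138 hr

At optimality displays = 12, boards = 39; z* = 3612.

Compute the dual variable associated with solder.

Binding: solder and pick-and-place. Non-binding: packaging (10 unused).
Slack constraints have shadow price 0 (complementary slackness).
Dual feasibility on the basic columns requires 5·y_solder + 5·y_pick-and-place = 80, 6·y_solder + 2·y_pick-and-place = 68.
Solving: y_solder = 9, y_pick-and-place = 7.
Shadow price of solder = 9.

9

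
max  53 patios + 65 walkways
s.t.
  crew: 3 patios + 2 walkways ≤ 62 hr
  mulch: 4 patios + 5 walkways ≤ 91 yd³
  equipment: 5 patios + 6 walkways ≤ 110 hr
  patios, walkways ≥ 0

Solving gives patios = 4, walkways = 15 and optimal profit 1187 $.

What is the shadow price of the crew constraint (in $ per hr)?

0

Check each constraint at x*: crew 42/62 (slack 20); mulch 91/91 (tight); equipment 110/110 (tight).
Slack constraints have shadow price 0 (complementary slackness).
Dual feasibility on the basic columns requires 4·y_mulch + 5·y_equipment = 53, 5·y_mulch + 6·y_equipment = 65.
Solving: y_mulch = 7, y_equipment = 5.
Shadow price of crew = 0.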